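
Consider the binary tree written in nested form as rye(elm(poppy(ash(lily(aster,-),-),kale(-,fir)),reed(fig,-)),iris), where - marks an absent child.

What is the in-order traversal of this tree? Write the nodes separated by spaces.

aster lily ash poppy kale fir elm fig reed rye iris

In-order visits the left subtree, then the node, then the right subtree.
At rye: go left to elm.
  At elm: go left to poppy.
    At poppy: go left to ash.
      At ash: go left to lily.
        At lily: go left to aster.
          aster is a leaf — visit aster.
        Visit lily.
        At lily: no right child.
      Visit ash.
      At ash: no right child.
    Visit poppy.
    At poppy: go right to kale.
      At kale: no left child.
      Visit kale.
      At kale: go right to fir.
        fir is a leaf — visit fir.
  Visit elm.
  At elm: go right to reed.
    At reed: go left to fig.
      fig is a leaf — visit fig.
    Visit reed.
    At reed: no right child.
Visit rye.
At rye: go right to iris.
  iris is a leaf — visit iris.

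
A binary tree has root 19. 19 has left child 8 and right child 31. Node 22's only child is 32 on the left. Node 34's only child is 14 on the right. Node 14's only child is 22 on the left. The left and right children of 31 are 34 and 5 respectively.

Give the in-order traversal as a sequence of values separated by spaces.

In-order visits the left subtree, then the node, then the right subtree.
At 19: go left to 8.
  8 is a leaf — visit 8.
Visit 19.
At 19: go right to 31.
  At 31: go left to 34.
    At 34: no left child.
    Visit 34.
    At 34: go right to 14.
      At 14: go left to 22.
        At 22: go left to 32.
          32 is a leaf — visit 32.
        Visit 22.
        At 22: no right child.
      Visit 14.
      At 14: no right child.
  Visit 31.
  At 31: go right to 5.
    5 is a leaf — visit 5.

8 19 34 32 22 14 31 5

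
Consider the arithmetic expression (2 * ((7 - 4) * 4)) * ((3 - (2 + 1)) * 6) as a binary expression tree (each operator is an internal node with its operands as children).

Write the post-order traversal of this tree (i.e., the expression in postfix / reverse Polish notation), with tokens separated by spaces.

Post-order on an expression tree gives postfix notation: for each operator, emit left operand, right operand, then the operator.

2 7 4 - 4 * * 3 2 1 + - 6 * *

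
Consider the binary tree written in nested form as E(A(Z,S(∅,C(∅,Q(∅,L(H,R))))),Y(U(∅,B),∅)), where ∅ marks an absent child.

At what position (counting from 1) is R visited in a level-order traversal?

Level-order visits nodes level by level from the root, left to right within each level.
Level 0: E
Level 1: A, Y
Level 2: Z, S, U
Level 3: C, B
Level 4: Q
Level 5: L
Level 6: H, R
Full level-order sequence: E, A, Y, Z, S, U, C, B, Q, L, H, R.

12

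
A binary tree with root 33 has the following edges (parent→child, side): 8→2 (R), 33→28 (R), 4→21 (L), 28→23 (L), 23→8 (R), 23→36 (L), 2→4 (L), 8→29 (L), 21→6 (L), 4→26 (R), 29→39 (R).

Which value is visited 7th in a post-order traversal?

Post-order visits the left subtree, then the right subtree, then the node.
At 33: no left child.
At 33: go right to 28.
  At 28: go left to 23.
    At 23: go left to 36.
      36 is a leaf — visit 36.
    At 23: go right to 8.
      At 8: go left to 29.
        At 29: no left child.
        At 29: go right to 39.
          39 is a leaf — visit 39.
        Visit 29.
      At 8: go right to 2.
        At 2: go left to 4.
          At 4: go left to 21.
            At 21: go left to 6.
              6 is a leaf — visit 6.
            At 21: no right child.
            Visit 21.
          At 4: go right to 26.
            26 is a leaf — visit 26.
          Visit 4.
        At 2: no right child.
        Visit 2.
      Visit 8.
    Visit 23.
  At 28: no right child.
  Visit 28.
Visit 33.
Full post-order sequence: 36, 39, 29, 6, 21, 26, 4, 2, 8, 23, 28, 33.

4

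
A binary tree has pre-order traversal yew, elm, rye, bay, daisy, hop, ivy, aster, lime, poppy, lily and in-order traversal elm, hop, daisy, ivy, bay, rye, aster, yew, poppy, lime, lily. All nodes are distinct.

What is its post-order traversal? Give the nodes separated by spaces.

The first element of pre-order is the root; it splits in-order into left and right subtrees.
Root yew: left subtree has 7 nodes {elm, hop, daisy, ivy, bay, rye, aster}, right has 3 {poppy, lime, lily}.
  Root elm: left subtree has 0 nodes { }, right has 6 {hop, daisy, ivy, bay, rye, aster}.
    Root rye: left subtree has 4 nodes {hop, daisy, ivy, bay}, right has 1 {aster}.
      Root bay: left subtree has 3 nodes {hop, daisy, ivy}, right has 0 { }.
        Root daisy: left subtree has 1 node {hop}, right has 1 {ivy}.
  Root lime: left subtree has 1 node {poppy}, right has 1 {lily}.

hop ivy daisy bay aster rye elm poppy lily lime yew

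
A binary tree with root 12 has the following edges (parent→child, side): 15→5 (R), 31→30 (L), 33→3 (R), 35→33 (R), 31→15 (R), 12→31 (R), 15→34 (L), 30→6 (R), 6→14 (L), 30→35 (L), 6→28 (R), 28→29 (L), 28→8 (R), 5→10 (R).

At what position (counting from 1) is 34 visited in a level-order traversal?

Level-order visits nodes level by level from the root, left to right within each level.
Level 0: 12
Level 1: 31
Level 2: 30, 15
Level 3: 35, 6, 34, 5
Level 4: 33, 14, 28, 10
Level 5: 3, 29, 8
Full level-order sequence: 12, 31, 30, 15, 35, 6, 34, 5, 33, 14, 28, 10, 3, 29, 8.

7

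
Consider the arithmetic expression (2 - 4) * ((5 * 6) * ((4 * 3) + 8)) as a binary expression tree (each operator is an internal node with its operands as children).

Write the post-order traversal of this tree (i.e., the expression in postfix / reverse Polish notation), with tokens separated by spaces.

Post-order on an expression tree gives postfix notation: for each operator, emit left operand, right operand, then the operator.

2 4 - 5 6 * 4 3 * 8 + * *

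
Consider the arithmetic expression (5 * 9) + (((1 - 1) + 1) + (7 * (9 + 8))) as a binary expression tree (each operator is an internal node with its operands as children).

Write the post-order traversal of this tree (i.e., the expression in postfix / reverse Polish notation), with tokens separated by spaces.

5 9 * 1 1 - 1 + 7 9 8 + * + +

Post-order on an expression tree gives postfix notation: for each operator, emit left operand, right operand, then the operator.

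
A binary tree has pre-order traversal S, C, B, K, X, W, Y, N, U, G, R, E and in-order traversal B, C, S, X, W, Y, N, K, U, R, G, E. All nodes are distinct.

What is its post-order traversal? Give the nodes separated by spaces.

B C N Y W X R E G U K S

The first element of pre-order is the root; it splits in-order into left and right subtrees.
Root S: left subtree has 2 nodes {B, C}, right has 9 {X, W, Y, N, K, U, R, G, E}.
  Root C: left subtree has 1 node {B}, right has 0 { }.
  Root K: left subtree has 4 nodes {X, W, Y, N}, right has 4 {U, R, G, E}.
    Root X: left subtree has 0 nodes { }, right has 3 {W, Y, N}.
      Root W: left subtree has 0 nodes { }, right has 2 {Y, N}.
        Root Y: left subtree has 0 nodes { }, right has 1 {N}.
    Root U: left subtree has 0 nodes { }, right has 3 {R, G, E}.
      Root G: left subtree has 1 node {R}, right has 1 {E}.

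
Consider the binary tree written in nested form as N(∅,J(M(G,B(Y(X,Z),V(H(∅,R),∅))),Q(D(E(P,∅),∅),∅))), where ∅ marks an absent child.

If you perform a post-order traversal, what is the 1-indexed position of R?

Post-order visits the left subtree, then the right subtree, then the node.
At N: no left child.
At N: go right to J.
  At J: go left to M.
    At M: go left to G.
      G is a leaf — visit G.
    At M: go right to B.
      At B: go left to Y.
        At Y: go left to X.
          X is a leaf — visit X.
        At Y: go right to Z.
          Z is a leaf — visit Z.
        Visit Y.
      At B: go right to V.
        At V: go left to H.
          At H: no left child.
          At H: go right to R.
            R is a leaf — visit R.
          Visit H.
        At V: no right child.
        Visit V.
      Visit B.
    Visit M.
  At J: go right to Q.
    At Q: go left to D.
      At D: go left to E.
        At E: go left to P.
          P is a leaf — visit P.
        At E: no right child.
        Visit E.
      At D: no right child.
      Visit D.
    At Q: no right child.
    Visit Q.
  Visit J.
Visit N.
Full post-order sequence: G, X, Z, Y, R, H, V, B, M, P, E, D, Q, J, N.

5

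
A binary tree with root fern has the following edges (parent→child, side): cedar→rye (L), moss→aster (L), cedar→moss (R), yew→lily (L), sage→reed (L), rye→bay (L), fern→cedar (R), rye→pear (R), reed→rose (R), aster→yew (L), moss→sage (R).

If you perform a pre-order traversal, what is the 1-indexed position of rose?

12

Pre-order visits the node, then its left subtree, then its right subtree.
Visit fern.
At fern: no left child.
At fern: go right to cedar.
  Visit cedar.
  At cedar: go left to rye.
    Visit rye.
    At rye: go left to bay.
      bay is a leaf — visit bay.
    At rye: go right to pear.
      pear is a leaf — visit pear.
  At cedar: go right to moss.
    Visit moss.
    At moss: go left to aster.
      Visit aster.
      At aster: go left to yew.
        Visit yew.
        At yew: go left to lily.
          lily is a leaf — visit lily.
        At yew: no right child.
      At aster: no right child.
    At moss: go right to sage.
      Visit sage.
      At sage: go left to reed.
        Visit reed.
        At reed: no left child.
        At reed: go right to rose.
          rose is a leaf — visit rose.
      At sage: no right child.
Full pre-order sequence: fern, cedar, rye, bay, pear, moss, aster, yew, lily, sage, reed, rose.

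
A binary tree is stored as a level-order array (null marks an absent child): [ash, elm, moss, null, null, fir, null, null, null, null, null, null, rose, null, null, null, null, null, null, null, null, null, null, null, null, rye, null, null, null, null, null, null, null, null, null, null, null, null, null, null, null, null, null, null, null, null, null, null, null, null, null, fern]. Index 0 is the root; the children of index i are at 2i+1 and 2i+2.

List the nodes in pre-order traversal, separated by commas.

Pre-order visits the node, then its left subtree, then its right subtree.
Visit ash.
At ash: go left to elm.
  elm is a leaf — visit elm.
At ash: go right to moss.
  Visit moss.
  At moss: go left to fir.
    Visit fir.
    At fir: no left child.
    At fir: go right to rose.
      Visit rose.
      At rose: go left to rye.
        Visit rye.
        At rye: go left to fern.
          fern is a leaf — visit fern.
        At rye: no right child.
      At rose: no right child.
  At moss: no right child.

ash, elm, moss, fir, rose, rye, fern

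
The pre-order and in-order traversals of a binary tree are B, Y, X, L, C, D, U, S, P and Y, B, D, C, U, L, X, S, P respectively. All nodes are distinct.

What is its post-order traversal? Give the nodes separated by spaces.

Y D U C L P S X B

The first element of pre-order is the root; it splits in-order into left and right subtrees.
Root B: left subtree has 1 node {Y}, right has 7 {D, C, U, L, X, S, P}.
  Root X: left subtree has 4 nodes {D, C, U, L}, right has 2 {S, P}.
    Root L: left subtree has 3 nodes {D, C, U}, right has 0 { }.
      Root C: left subtree has 1 node {D}, right has 1 {U}.
    Root S: left subtree has 0 nodes { }, right has 1 {P}.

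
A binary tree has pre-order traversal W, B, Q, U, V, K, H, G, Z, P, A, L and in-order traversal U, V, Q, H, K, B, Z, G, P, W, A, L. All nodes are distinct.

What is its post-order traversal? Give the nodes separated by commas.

The first element of pre-order is the root; it splits in-order into left and right subtrees.
Root W: left subtree has 9 nodes {U, V, Q, H, K, B, Z, G, P}, right has 2 {A, L}.
  Root B: left subtree has 5 nodes {U, V, Q, H, K}, right has 3 {Z, G, P}.
    Root Q: left subtree has 2 nodes {U, V}, right has 2 {H, K}.
      Root U: left subtree has 0 nodes { }, right has 1 {V}.
      Root K: left subtree has 1 node {H}, right has 0 { }.
    Root G: left subtree has 1 node {Z}, right has 1 {P}.
  Root A: left subtree has 0 nodes { }, right has 1 {L}.

V, U, H, K, Q, Z, P, G, B, L, A, W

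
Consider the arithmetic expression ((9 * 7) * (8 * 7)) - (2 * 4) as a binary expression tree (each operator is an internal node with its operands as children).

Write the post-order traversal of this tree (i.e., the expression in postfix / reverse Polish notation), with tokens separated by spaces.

9 7 * 8 7 * * 2 4 * -

Post-order on an expression tree gives postfix notation: for each operator, emit left operand, right operand, then the operator.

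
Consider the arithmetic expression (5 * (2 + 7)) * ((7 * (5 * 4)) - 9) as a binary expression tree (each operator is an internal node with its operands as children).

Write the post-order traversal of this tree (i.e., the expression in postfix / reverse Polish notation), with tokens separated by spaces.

Post-order on an expression tree gives postfix notation: for each operator, emit left operand, right operand, then the operator.

5 2 7 + * 7 5 4 * * 9 - *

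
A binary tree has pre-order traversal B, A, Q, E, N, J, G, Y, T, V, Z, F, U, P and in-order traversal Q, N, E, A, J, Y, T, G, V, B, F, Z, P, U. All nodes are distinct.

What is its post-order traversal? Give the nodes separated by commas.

N, E, Q, T, Y, V, G, J, A, F, P, U, Z, B

The first element of pre-order is the root; it splits in-order into left and right subtrees.
Root B: left subtree has 9 nodes {Q, N, E, A, J, Y, T, G, V}, right has 4 {F, Z, P, U}.
  Root A: left subtree has 3 nodes {Q, N, E}, right has 5 {J, Y, T, G, V}.
    Root Q: left subtree has 0 nodes { }, right has 2 {N, E}.
      Root E: left subtree has 1 node {N}, right has 0 { }.
    Root J: left subtree has 0 nodes { }, right has 4 {Y, T, G, V}.
      Root G: left subtree has 2 nodes {Y, T}, right has 1 {V}.
        Root Y: left subtree has 0 nodes { }, right has 1 {T}.
  Root Z: left subtree has 1 node {F}, right has 2 {P, U}.
    Root U: left subtree has 1 node {P}, right has 0 { }.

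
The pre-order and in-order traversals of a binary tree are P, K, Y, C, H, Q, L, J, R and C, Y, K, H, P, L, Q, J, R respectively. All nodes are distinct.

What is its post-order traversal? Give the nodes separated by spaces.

The first element of pre-order is the root; it splits in-order into left and right subtrees.
Root P: left subtree has 4 nodes {C, Y, K, H}, right has 4 {L, Q, J, R}.
  Root K: left subtree has 2 nodes {C, Y}, right has 1 {H}.
    Root Y: left subtree has 1 node {C}, right has 0 { }.
  Root Q: left subtree has 1 node {L}, right has 2 {J, R}.
    Root J: left subtree has 0 nodes { }, right has 1 {R}.

C Y H K L R J Q P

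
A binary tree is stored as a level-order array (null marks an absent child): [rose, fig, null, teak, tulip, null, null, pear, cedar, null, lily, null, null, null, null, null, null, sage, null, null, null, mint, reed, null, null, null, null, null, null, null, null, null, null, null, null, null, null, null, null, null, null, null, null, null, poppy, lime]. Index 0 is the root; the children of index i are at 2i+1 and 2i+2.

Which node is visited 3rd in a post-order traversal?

Post-order visits the left subtree, then the right subtree, then the node.
At rose: go left to fig.
  At fig: go left to teak.
    At teak: go left to pear.
      pear is a leaf — visit pear.
    At teak: go right to cedar.
      At cedar: go left to sage.
        sage is a leaf — visit sage.
      At cedar: no right child.
      Visit cedar.
    Visit teak.
  At fig: go right to tulip.
    At tulip: no left child.
    At tulip: go right to lily.
      At lily: go left to mint.
        At mint: no left child.
        At mint: go right to poppy.
          poppy is a leaf — visit poppy.
        Visit mint.
      At lily: go right to reed.
        At reed: go left to lime.
          lime is a leaf — visit lime.
        At reed: no right child.
        Visit reed.
      Visit lily.
    Visit tulip.
  Visit fig.
At rose: no right child.
Visit rose.
Full post-order sequence: pear, sage, cedar, teak, poppy, mint, lime, reed, lily, tulip, fig, rose.

cedar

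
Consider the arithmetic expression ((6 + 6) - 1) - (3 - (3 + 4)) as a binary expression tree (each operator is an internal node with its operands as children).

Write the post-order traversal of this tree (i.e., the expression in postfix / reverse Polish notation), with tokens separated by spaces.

6 6 + 1 - 3 3 4 + - -

Post-order on an expression tree gives postfix notation: for each operator, emit left operand, right operand, then the operator.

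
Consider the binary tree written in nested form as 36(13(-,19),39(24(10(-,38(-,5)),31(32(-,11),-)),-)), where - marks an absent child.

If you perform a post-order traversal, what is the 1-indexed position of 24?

Post-order visits the left subtree, then the right subtree, then the node.
At 36: go left to 13.
  At 13: no left child.
  At 13: go right to 19.
    19 is a leaf — visit 19.
  Visit 13.
At 36: go right to 39.
  At 39: go left to 24.
    At 24: go left to 10.
      At 10: no left child.
      At 10: go right to 38.
        At 38: no left child.
        At 38: go right to 5.
          5 is a leaf — visit 5.
        Visit 38.
      Visit 10.
    At 24: go right to 31.
      At 31: go left to 32.
        At 32: no left child.
        At 32: go right to 11.
          11 is a leaf — visit 11.
        Visit 32.
      At 31: no right child.
      Visit 31.
    Visit 24.
  At 39: no right child.
  Visit 39.
Visit 36.
Full post-order sequence: 19, 13, 5, 38, 10, 11, 32, 31, 24, 39, 36.

9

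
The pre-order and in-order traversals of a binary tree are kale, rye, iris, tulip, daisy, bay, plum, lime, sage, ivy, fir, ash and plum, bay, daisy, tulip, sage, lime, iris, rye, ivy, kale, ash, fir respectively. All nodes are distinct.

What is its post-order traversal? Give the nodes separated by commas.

plum, bay, daisy, sage, lime, tulip, iris, ivy, rye, ash, fir, kale

The first element of pre-order is the root; it splits in-order into left and right subtrees.
Root kale: left subtree has 9 nodes {plum, bay, daisy, tulip, sage, lime, iris, rye, ivy}, right has 2 {ash, fir}.
  Root rye: left subtree has 7 nodes {plum, bay, daisy, tulip, sage, lime, iris}, right has 1 {ivy}.
    Root iris: left subtree has 6 nodes {plum, bay, daisy, tulip, sage, lime}, right has 0 { }.
      Root tulip: left subtree has 3 nodes {plum, bay, daisy}, right has 2 {sage, lime}.
        Root daisy: left subtree has 2 nodes {plum, bay}, right has 0 { }.
          Root bay: left subtree has 1 node {plum}, right has 0 { }.
        Root lime: left subtree has 1 node {sage}, right has 0 { }.
  Root fir: left subtree has 1 node {ash}, right has 0 { }.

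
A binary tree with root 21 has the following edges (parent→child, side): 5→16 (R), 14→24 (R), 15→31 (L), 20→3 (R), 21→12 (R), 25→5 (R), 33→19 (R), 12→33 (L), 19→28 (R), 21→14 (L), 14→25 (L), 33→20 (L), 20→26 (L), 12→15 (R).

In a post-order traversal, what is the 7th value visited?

Post-order visits the left subtree, then the right subtree, then the node.
At 21: go left to 14.
  At 14: go left to 25.
    At 25: no left child.
    At 25: go right to 5.
      At 5: no left child.
      At 5: go right to 16.
        16 is a leaf — visit 16.
      Visit 5.
    Visit 25.
  At 14: go right to 24.
    24 is a leaf — visit 24.
  Visit 14.
At 21: go right to 12.
  At 12: go left to 33.
    At 33: go left to 20.
      At 20: go left to 26.
        26 is a leaf — visit 26.
      At 20: go right to 3.
        3 is a leaf — visit 3.
      Visit 20.
    At 33: go right to 19.
      At 19: no left child.
      At 19: go right to 28.
        28 is a leaf — visit 28.
      Visit 19.
    Visit 33.
  At 12: go right to 15.
    At 15: go left to 31.
      31 is a leaf — visit 31.
    At 15: no right child.
    Visit 15.
  Visit 12.
Visit 21.
Full post-order sequence: 16, 5, 25, 24, 14, 26, 3, 20, 28, 19, 33, 31, 15, 12, 21.

3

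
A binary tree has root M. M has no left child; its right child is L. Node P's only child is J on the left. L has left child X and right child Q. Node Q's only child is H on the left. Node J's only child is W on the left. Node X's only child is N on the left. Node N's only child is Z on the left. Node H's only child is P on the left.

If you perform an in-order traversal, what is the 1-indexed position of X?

In-order visits the left subtree, then the node, then the right subtree.
At M: no left child.
Visit M.
At M: go right to L.
  At L: go left to X.
    At X: go left to N.
      At N: go left to Z.
        Z is a leaf — visit Z.
      Visit N.
      At N: no right child.
    Visit X.
    At X: no right child.
  Visit L.
  At L: go right to Q.
    At Q: go left to H.
      At H: go left to P.
        At P: go left to J.
          At J: go left to W.
            W is a leaf — visit W.
          Visit J.
          At J: no right child.
        Visit P.
        At P: no right child.
      Visit H.
      At H: no right child.
    Visit Q.
    At Q: no right child.
Full in-order sequence: M, Z, N, X, L, W, J, P, H, Q.

4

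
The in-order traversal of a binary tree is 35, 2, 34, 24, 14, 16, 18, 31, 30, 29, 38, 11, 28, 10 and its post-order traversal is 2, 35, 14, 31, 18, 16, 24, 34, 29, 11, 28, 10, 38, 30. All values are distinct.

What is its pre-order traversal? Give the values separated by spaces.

The last element of post-order is the root; it splits in-order into left and right subtrees.
Root 30: left subtree has 8 nodes {35, 2, 34, 24, 14, 16, 18, 31}, right has 5 {29, 38, 11, 28, 10}.
  Root 34: left subtree has 2 nodes {35, 2}, right has 5 {24, 14, 16, 18, 31}.
    Root 35: left subtree has 0 nodes { }, right has 1 {2}.
    Root 24: left subtree has 0 nodes { }, right has 4 {14, 16, 18, 31}.
      Root 16: left subtree has 1 node {14}, right has 2 {18, 31}.
        Root 18: left subtree has 0 nodes { }, right has 1 {31}.
  Root 38: left subtree has 1 node {29}, right has 3 {11, 28, 10}.
    Root 10: left subtree has 2 nodes {11, 28}, right has 0 { }.
      Root 28: left subtree has 1 node {11}, right has 0 { }.

30 34 35 2 24 16 14 18 31 38 29 10 28 11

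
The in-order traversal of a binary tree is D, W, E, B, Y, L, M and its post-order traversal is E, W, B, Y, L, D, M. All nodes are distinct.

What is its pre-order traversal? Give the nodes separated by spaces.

The last element of post-order is the root; it splits in-order into left and right subtrees.
Root M: left subtree has 6 nodes {D, W, E, B, Y, L}, right has 0 { }.
  Root D: left subtree has 0 nodes { }, right has 5 {W, E, B, Y, L}.
    Root L: left subtree has 4 nodes {W, E, B, Y}, right has 0 { }.
      Root Y: left subtree has 3 nodes {W, E, B}, right has 0 { }.
        Root B: left subtree has 2 nodes {W, E}, right has 0 { }.
          Root W: left subtree has 0 nodes { }, right has 1 {E}.

M D L Y B W E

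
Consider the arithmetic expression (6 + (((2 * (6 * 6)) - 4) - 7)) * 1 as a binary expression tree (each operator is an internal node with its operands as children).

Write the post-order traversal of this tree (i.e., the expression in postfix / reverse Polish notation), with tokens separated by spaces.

Post-order on an expression tree gives postfix notation: for each operator, emit left operand, right operand, then the operator.

6 2 6 6 * * 4 - 7 - + 1 *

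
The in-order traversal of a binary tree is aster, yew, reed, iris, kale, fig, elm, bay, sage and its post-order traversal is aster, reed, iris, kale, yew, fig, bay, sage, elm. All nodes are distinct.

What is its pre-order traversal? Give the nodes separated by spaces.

The last element of post-order is the root; it splits in-order into left and right subtrees.
Root elm: left subtree has 6 nodes {aster, yew, reed, iris, kale, fig}, right has 2 {bay, sage}.
  Root fig: left subtree has 5 nodes {aster, yew, reed, iris, kale}, right has 0 { }.
    Root yew: left subtree has 1 node {aster}, right has 3 {reed, iris, kale}.
      Root kale: left subtree has 2 nodes {reed, iris}, right has 0 { }.
        Root iris: left subtree has 1 node {reed}, right has 0 { }.
  Root sage: left subtree has 1 node {bay}, right has 0 { }.

elm fig yew aster kale iris reed sage bay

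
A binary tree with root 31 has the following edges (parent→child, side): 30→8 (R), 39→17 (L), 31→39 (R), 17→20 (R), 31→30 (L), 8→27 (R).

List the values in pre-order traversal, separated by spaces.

31 30 8 27 39 17 20

Pre-order visits the node, then its left subtree, then its right subtree.
Visit 31.
At 31: go left to 30.
  Visit 30.
  At 30: no left child.
  At 30: go right to 8.
    Visit 8.
    At 8: no left child.
    At 8: go right to 27.
      27 is a leaf — visit 27.
At 31: go right to 39.
  Visit 39.
  At 39: go left to 17.
    Visit 17.
    At 17: no left child.
    At 17: go right to 20.
      20 is a leaf — visit 20.
  At 39: no right child.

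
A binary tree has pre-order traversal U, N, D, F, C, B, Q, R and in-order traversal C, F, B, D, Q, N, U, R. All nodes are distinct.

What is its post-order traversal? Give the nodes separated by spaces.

The first element of pre-order is the root; it splits in-order into left and right subtrees.
Root U: left subtree has 6 nodes {C, F, B, D, Q, N}, right has 1 {R}.
  Root N: left subtree has 5 nodes {C, F, B, D, Q}, right has 0 { }.
    Root D: left subtree has 3 nodes {C, F, B}, right has 1 {Q}.
      Root F: left subtree has 1 node {C}, right has 1 {B}.

C B F Q D N R U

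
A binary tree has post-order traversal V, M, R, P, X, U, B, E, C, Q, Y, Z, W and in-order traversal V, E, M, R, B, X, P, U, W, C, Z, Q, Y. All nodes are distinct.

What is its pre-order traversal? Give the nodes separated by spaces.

The last element of post-order is the root; it splits in-order into left and right subtrees.
Root W: left subtree has 8 nodes {V, E, M, R, B, X, P, U}, right has 4 {C, Z, Q, Y}.
  Root E: left subtree has 1 node {V}, right has 6 {M, R, B, X, P, U}.
    Root B: left subtree has 2 nodes {M, R}, right has 3 {X, P, U}.
      Root R: left subtree has 1 node {M}, right has 0 { }.
      Root U: left subtree has 2 nodes {X, P}, right has 0 { }.
        Root X: left subtree has 0 nodes { }, right has 1 {P}.
  Root Z: left subtree has 1 node {C}, right has 2 {Q, Y}.
    Root Y: left subtree has 1 node {Q}, right has 0 { }.

W E V B R M U X P Z C Y Q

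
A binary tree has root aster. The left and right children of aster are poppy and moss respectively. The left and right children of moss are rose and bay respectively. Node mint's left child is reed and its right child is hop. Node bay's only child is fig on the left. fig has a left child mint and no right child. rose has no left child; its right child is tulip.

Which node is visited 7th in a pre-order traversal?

fig

Pre-order visits the node, then its left subtree, then its right subtree.
Visit aster.
At aster: go left to poppy.
  poppy is a leaf — visit poppy.
At aster: go right to moss.
  Visit moss.
  At moss: go left to rose.
    Visit rose.
    At rose: no left child.
    At rose: go right to tulip.
      tulip is a leaf — visit tulip.
  At moss: go right to bay.
    Visit bay.
    At bay: go left to fig.
      Visit fig.
      At fig: go left to mint.
        Visit mint.
        At mint: go left to reed.
          reed is a leaf — visit reed.
        At mint: go right to hop.
          hop is a leaf — visit hop.
      At fig: no right child.
    At bay: no right child.
Full pre-order sequence: aster, poppy, moss, rose, tulip, bay, fig, mint, reed, hop.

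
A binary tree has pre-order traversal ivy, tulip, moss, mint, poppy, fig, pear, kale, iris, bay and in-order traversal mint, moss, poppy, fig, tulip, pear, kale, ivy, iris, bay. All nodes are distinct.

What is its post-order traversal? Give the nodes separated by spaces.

The first element of pre-order is the root; it splits in-order into left and right subtrees.
Root ivy: left subtree has 7 nodes {mint, moss, poppy, fig, tulip, pear, kale}, right has 2 {iris, bay}.
  Root tulip: left subtree has 4 nodes {mint, moss, poppy, fig}, right has 2 {pear, kale}.
    Root moss: left subtree has 1 node {mint}, right has 2 {poppy, fig}.
      Root poppy: left subtree has 0 nodes { }, right has 1 {fig}.
    Root pear: left subtree has 0 nodes { }, right has 1 {kale}.
  Root iris: left subtree has 0 nodes { }, right has 1 {bay}.

mint fig poppy moss kale pear tulip bay iris ivy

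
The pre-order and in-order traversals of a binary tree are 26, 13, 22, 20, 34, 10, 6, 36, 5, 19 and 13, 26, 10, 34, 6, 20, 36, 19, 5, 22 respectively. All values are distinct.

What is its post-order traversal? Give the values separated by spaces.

The first element of pre-order is the root; it splits in-order into left and right subtrees.
Root 26: left subtree has 1 node {13}, right has 8 {10, 34, 6, 20, 36, 19, 5, 22}.
  Root 22: left subtree has 7 nodes {10, 34, 6, 20, 36, 19, 5}, right has 0 { }.
    Root 20: left subtree has 3 nodes {10, 34, 6}, right has 3 {36, 19, 5}.
      Root 34: left subtree has 1 node {10}, right has 1 {6}.
      Root 36: left subtree has 0 nodes { }, right has 2 {19, 5}.
        Root 5: left subtree has 1 node {19}, right has 0 { }.

13 10 6 34 19 5 36 20 22 26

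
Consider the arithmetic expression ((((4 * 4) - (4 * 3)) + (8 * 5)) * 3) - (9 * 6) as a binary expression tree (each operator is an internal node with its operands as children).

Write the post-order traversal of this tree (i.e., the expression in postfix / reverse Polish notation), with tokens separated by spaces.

Post-order on an expression tree gives postfix notation: for each operator, emit left operand, right operand, then the operator.

4 4 * 4 3 * - 8 5 * + 3 * 9 6 * -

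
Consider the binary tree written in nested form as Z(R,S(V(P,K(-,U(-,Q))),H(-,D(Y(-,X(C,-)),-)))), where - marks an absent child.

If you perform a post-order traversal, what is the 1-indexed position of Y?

9

Post-order visits the left subtree, then the right subtree, then the node.
At Z: go left to R.
  R is a leaf — visit R.
At Z: go right to S.
  At S: go left to V.
    At V: go left to P.
      P is a leaf — visit P.
    At V: go right to K.
      At K: no left child.
      At K: go right to U.
        At U: no left child.
        At U: go right to Q.
          Q is a leaf — visit Q.
        Visit U.
      Visit K.
    Visit V.
  At S: go right to H.
    At H: no left child.
    At H: go right to D.
      At D: go left to Y.
        At Y: no left child.
        At Y: go right to X.
          At X: go left to C.
            C is a leaf — visit C.
          At X: no right child.
          Visit X.
        Visit Y.
      At D: no right child.
      Visit D.
    Visit H.
  Visit S.
Visit Z.
Full post-order sequence: R, P, Q, U, K, V, C, X, Y, D, H, S, Z.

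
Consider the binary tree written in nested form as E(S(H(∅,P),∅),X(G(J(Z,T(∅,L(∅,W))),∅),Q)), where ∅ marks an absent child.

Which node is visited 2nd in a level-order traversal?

Level-order visits nodes level by level from the root, left to right within each level.
Level 0: E
Level 1: S, X
Level 2: H, G, Q
Level 3: P, J
Level 4: Z, T
Level 5: L
Level 6: W
Full level-order sequence: E, S, X, H, G, Q, P, J, Z, T, L, W.

S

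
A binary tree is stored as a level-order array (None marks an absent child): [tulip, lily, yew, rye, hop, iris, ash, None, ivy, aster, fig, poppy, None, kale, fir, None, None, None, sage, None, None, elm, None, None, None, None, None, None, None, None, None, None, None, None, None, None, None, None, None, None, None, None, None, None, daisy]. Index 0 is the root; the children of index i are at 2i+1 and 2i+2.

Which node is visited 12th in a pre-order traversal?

Pre-order visits the node, then its left subtree, then its right subtree.
Visit tulip.
At tulip: go left to lily.
  Visit lily.
  At lily: go left to rye.
    Visit rye.
    At rye: no left child.
    At rye: go right to ivy.
      Visit ivy.
      At ivy: no left child.
      At ivy: go right to sage.
        sage is a leaf — visit sage.
  At lily: go right to hop.
    Visit hop.
    At hop: go left to aster.
      aster is a leaf — visit aster.
    At hop: go right to fig.
      Visit fig.
      At fig: go left to elm.
        Visit elm.
        At elm: no left child.
        At elm: go right to daisy.
          daisy is a leaf — visit daisy.
      At fig: no right child.
At tulip: go right to yew.
  Visit yew.
  At yew: go left to iris.
    Visit iris.
    At iris: go left to poppy.
      poppy is a leaf — visit poppy.
    At iris: no right child.
  At yew: go right to ash.
    Visit ash.
    At ash: go left to kale.
      kale is a leaf — visit kale.
    At ash: go right to fir.
      fir is a leaf — visit fir.
Full pre-order sequence: tulip, lily, rye, ivy, sage, hop, aster, fig, elm, daisy, yew, iris, poppy, ash, kale, fir.

iris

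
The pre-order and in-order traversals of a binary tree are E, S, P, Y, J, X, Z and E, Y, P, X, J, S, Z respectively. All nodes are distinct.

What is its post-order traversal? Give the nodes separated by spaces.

Y X J P Z S E

The first element of pre-order is the root; it splits in-order into left and right subtrees.
Root E: left subtree has 0 nodes { }, right has 6 {Y, P, X, J, S, Z}.
  Root S: left subtree has 4 nodes {Y, P, X, J}, right has 1 {Z}.
    Root P: left subtree has 1 node {Y}, right has 2 {X, J}.
      Root J: left subtree has 1 node {X}, right has 0 { }.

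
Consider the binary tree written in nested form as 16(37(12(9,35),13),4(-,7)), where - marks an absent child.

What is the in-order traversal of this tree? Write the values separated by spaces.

9 12 35 37 13 16 4 7

In-order visits the left subtree, then the node, then the right subtree.
At 16: go left to 37.
  At 37: go left to 12.
    At 12: go left to 9.
      9 is a leaf — visit 9.
    Visit 12.
    At 12: go right to 35.
      35 is a leaf — visit 35.
  Visit 37.
  At 37: go right to 13.
    13 is a leaf — visit 13.
Visit 16.
At 16: go right to 4.
  At 4: no left child.
  Visit 4.
  At 4: go right to 7.
    7 is a leaf — visit 7.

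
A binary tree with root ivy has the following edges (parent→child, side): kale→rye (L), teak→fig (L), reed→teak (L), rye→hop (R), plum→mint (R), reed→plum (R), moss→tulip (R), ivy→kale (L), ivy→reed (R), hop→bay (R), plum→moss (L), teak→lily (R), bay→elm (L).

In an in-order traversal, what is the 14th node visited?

In-order visits the left subtree, then the node, then the right subtree.
At ivy: go left to kale.
  At kale: go left to rye.
    At rye: no left child.
    Visit rye.
    At rye: go right to hop.
      At hop: no left child.
      Visit hop.
      At hop: go right to bay.
        At bay: go left to elm.
          elm is a leaf — visit elm.
        Visit bay.
        At bay: no right child.
  Visit kale.
  At kale: no right child.
Visit ivy.
At ivy: go right to reed.
  At reed: go left to teak.
    At teak: go left to fig.
      fig is a leaf — visit fig.
    Visit teak.
    At teak: go right to lily.
      lily is a leaf — visit lily.
  Visit reed.
  At reed: go right to plum.
    At plum: go left to moss.
      At moss: no left child.
      Visit moss.
      At moss: go right to tulip.
        tulip is a leaf — visit tulip.
    Visit plum.
    At plum: go right to mint.
      mint is a leaf — visit mint.
Full in-order sequence: rye, hop, elm, bay, kale, ivy, fig, teak, lily, reed, moss, tulip, plum, mint.

mint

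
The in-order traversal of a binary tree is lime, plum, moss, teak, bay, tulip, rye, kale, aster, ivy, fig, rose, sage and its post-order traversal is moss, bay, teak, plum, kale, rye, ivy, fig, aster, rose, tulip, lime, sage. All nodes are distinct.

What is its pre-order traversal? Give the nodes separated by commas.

The last element of post-order is the root; it splits in-order into left and right subtrees.
Root sage: left subtree has 12 nodes {lime, plum, moss, teak, bay, tulip, rye, kale, aster, ivy, fig, rose}, right has 0 { }.
  Root lime: left subtree has 0 nodes { }, right has 11 {plum, moss, teak, bay, tulip, rye, kale, aster, ivy, fig, rose}.
    Root tulip: left subtree has 4 nodes {plum, moss, teak, bay}, right has 6 {rye, kale, aster, ivy, fig, rose}.
      Root plum: left subtree has 0 nodes { }, right has 3 {moss, teak, bay}.
        Root teak: left subtree has 1 node {moss}, right has 1 {bay}.
      Root rose: left subtree has 5 nodes {rye, kale, aster, ivy, fig}, right has 0 { }.
        Root aster: left subtree has 2 nodes {rye, kale}, right has 2 {ivy, fig}.
          Root rye: left subtree has 0 nodes { }, right has 1 {kale}.
          Root fig: left subtree has 1 node {ivy}, right has 0 { }.

sage, lime, tulip, plum, teak, moss, bay, rose, aster, rye, kale, fig, ivy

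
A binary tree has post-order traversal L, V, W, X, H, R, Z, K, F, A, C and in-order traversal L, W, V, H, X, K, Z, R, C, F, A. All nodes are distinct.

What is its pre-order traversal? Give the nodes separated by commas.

The last element of post-order is the root; it splits in-order into left and right subtrees.
Root C: left subtree has 8 nodes {L, W, V, H, X, K, Z, R}, right has 2 {F, A}.
  Root K: left subtree has 5 nodes {L, W, V, H, X}, right has 2 {Z, R}.
    Root H: left subtree has 3 nodes {L, W, V}, right has 1 {X}.
      Root W: left subtree has 1 node {L}, right has 1 {V}.
    Root Z: left subtree has 0 nodes { }, right has 1 {R}.
  Root A: left subtree has 1 node {F}, right has 0 { }.

C, K, H, W, L, V, X, Z, R, A, F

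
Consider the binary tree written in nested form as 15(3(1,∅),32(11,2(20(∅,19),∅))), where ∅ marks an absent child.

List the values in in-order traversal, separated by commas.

1, 3, 15, 11, 32, 20, 19, 2

In-order visits the left subtree, then the node, then the right subtree.
At 15: go left to 3.
  At 3: go left to 1.
    1 is a leaf — visit 1.
  Visit 3.
  At 3: no right child.
Visit 15.
At 15: go right to 32.
  At 32: go left to 11.
    11 is a leaf — visit 11.
  Visit 32.
  At 32: go right to 2.
    At 2: go left to 20.
      At 20: no left child.
      Visit 20.
      At 20: go right to 19.
        19 is a leaf — visit 19.
    Visit 2.
    At 2: no right child.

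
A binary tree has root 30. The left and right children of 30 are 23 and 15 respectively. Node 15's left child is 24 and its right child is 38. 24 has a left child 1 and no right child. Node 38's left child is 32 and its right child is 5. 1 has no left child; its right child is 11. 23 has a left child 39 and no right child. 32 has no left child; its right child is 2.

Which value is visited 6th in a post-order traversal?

Post-order visits the left subtree, then the right subtree, then the node.
At 30: go left to 23.
  At 23: go left to 39.
    39 is a leaf — visit 39.
  At 23: no right child.
  Visit 23.
At 30: go right to 15.
  At 15: go left to 24.
    At 24: go left to 1.
      At 1: no left child.
      At 1: go right to 11.
        11 is a leaf — visit 11.
      Visit 1.
    At 24: no right child.
    Visit 24.
  At 15: go right to 38.
    At 38: go left to 32.
      At 32: no left child.
      At 32: go right to 2.
        2 is a leaf — visit 2.
      Visit 32.
    At 38: go right to 5.
      5 is a leaf — visit 5.
    Visit 38.
  Visit 15.
Visit 30.
Full post-order sequence: 39, 23, 11, 1, 24, 2, 32, 5, 38, 15, 30.

2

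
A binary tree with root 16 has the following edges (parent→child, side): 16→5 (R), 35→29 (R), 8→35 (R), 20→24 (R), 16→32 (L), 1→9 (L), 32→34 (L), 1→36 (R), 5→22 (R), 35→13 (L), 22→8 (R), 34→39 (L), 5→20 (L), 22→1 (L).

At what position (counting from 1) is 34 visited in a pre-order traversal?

Pre-order visits the node, then its left subtree, then its right subtree.
Visit 16.
At 16: go left to 32.
  Visit 32.
  At 32: go left to 34.
    Visit 34.
    At 34: go left to 39.
      39 is a leaf — visit 39.
    At 34: no right child.
  At 32: no right child.
At 16: go right to 5.
  Visit 5.
  At 5: go left to 20.
    Visit 20.
    At 20: no left child.
    At 20: go right to 24.
      24 is a leaf — visit 24.
  At 5: go right to 22.
    Visit 22.
    At 22: go left to 1.
      Visit 1.
      At 1: go left to 9.
        9 is a leaf — visit 9.
      At 1: go right to 36.
        36 is a leaf — visit 36.
    At 22: go right to 8.
      Visit 8.
      At 8: no left child.
      At 8: go right to 35.
        Visit 35.
        At 35: go left to 13.
          13 is a leaf — visit 13.
        At 35: go right to 29.
          29 is a leaf — visit 29.
Full pre-order sequence: 16, 32, 34, 39, 5, 20, 24, 22, 1, 9, 36, 8, 35, 13, 29.

3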